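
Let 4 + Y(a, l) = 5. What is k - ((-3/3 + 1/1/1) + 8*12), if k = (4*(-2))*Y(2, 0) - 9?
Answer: -113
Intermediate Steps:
Y(a, l) = 1 (Y(a, l) = -4 + 5 = 1)
k = -17 (k = (4*(-2))*1 - 9 = -8*1 - 9 = -8 - 9 = -17)
k - ((-3/3 + 1/1/1) + 8*12) = -17 - ((-3/3 + 1/1/1) + 8*12) = -17 - ((-3*1/3 + 1/1) + 96) = -17 - ((-1 + 1*1) + 96) = -17 - ((-1 + 1) + 96) = -17 - (0 + 96) = -17 - 1*96 = -17 - 96 = -113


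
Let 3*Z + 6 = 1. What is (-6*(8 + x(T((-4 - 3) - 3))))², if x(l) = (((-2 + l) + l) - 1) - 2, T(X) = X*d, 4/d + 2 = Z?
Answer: 2683044/121 ≈ 22174.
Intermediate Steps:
Z = -5/3 (Z = -2 + (⅓)*1 = -2 + ⅓ = -5/3 ≈ -1.6667)
d = -12/11 (d = 4/(-2 - 5/3) = 4/(-11/3) = 4*(-3/11) = -12/11 ≈ -1.0909)
T(X) = -12*X/11 (T(X) = X*(-12/11) = -12*X/11)
x(l) = -5 + 2*l (x(l) = ((-2 + 2*l) - 1) - 2 = (-3 + 2*l) - 2 = -5 + 2*l)
(-6*(8 + x(T((-4 - 3) - 3))))² = (-6*(8 + (-5 + 2*(-12*((-4 - 3) - 3)/11))))² = (-6*(8 + (-5 + 2*(-12*(-7 - 3)/11))))² = (-6*(8 + (-5 + 2*(-12/11*(-10)))))² = (-6*(8 + (-5 + 2*(120/11))))² = (-6*(8 + (-5 + 240/11)))² = (-6*(8 + 185/11))² = (-6*273/11)² = (-1638/11)² = 2683044/121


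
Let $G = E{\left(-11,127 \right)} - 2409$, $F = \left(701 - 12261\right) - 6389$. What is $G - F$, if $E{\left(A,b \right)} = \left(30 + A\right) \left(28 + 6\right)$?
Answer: $16186$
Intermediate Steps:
$F = -17949$ ($F = -11560 - 6389 = -17949$)
$E{\left(A,b \right)} = 1020 + 34 A$ ($E{\left(A,b \right)} = \left(30 + A\right) 34 = 1020 + 34 A$)
$G = -1763$ ($G = \left(1020 + 34 \left(-11\right)\right) - 2409 = \left(1020 - 374\right) - 2409 = 646 - 2409 = -1763$)
$G - F = -1763 - -17949 = -1763 + 17949 = 16186$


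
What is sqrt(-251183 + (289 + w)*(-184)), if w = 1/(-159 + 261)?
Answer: I*sqrt(791642451)/51 ≈ 551.69*I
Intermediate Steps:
w = 1/102 ≈ 0.0098039
sqrt(-251183 + (289 + w)*(-184)) = sqrt(-251183 + (289 + 1/102)*(-184)) = sqrt(-251183 + (29479/102)*(-184)) = sqrt(-251183 - 2712068/51) = sqrt(-15522401/51) = I*sqrt(791642451)/51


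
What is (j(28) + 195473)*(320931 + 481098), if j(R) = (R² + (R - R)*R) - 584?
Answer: 156935420517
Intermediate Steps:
j(R) = -584 + R² (j(R) = (R² + 0*R) - 584 = (R² + 0) - 584 = R² - 584 = -584 + R²)
(j(28) + 195473)*(320931 + 481098) = ((-584 + 28²) + 195473)*(320931 + 481098) = ((-584 + 784) + 195473)*802029 = (200 + 195473)*802029 = 195673*802029 = 156935420517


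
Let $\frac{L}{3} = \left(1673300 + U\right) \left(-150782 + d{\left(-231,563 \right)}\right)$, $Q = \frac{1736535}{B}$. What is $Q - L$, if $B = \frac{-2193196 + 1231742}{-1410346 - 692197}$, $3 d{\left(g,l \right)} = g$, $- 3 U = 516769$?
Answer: $\frac{653155734306023671}{961454} \approx 6.7934 \cdot 10^{11}$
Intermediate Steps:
$U = - \frac{516769}{3}$ ($U = \left(- \frac{1}{3}\right) 516769 = - \frac{516769}{3} \approx -1.7226 \cdot 10^{5}$)
$d{\left(g,l \right)} = \frac{g}{3}$
$B = \frac{961454}{2102543}$ ($B = - \frac{961454}{-2102543} = \left(-961454\right) \left(- \frac{1}{2102543}\right) = \frac{961454}{2102543} \approx 0.45728$)
$Q = \frac{3651139508505}{961454}$ ($Q = \frac{1736535}{\frac{961454}{2102543}} = 1736535 \cdot \frac{2102543}{961454} = \frac{3651139508505}{961454} \approx 3.7975 \cdot 10^{6}$)
$L = -679337839529$ ($L = 3 \left(1673300 - \frac{516769}{3}\right) \left(-150782 + \frac{1}{3} \left(-231\right)\right) = 3 \frac{4503131 \left(-150782 - 77\right)}{3} = 3 \cdot \frac{4503131}{3} \left(-150859\right) = 3 \left(- \frac{679337839529}{3}\right) = -679337839529$)
$Q - L = \frac{3651139508505}{961454} - -679337839529 = \frac{3651139508505}{961454} + 679337839529 = \frac{653155734306023671}{961454}$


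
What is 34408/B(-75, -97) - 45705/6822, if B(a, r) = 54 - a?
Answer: 25426159/97782 ≈ 260.03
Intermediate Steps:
34408/B(-75, -97) - 45705/6822 = 34408/(54 - 1*(-75)) - 45705/6822 = 34408/(54 + 75) - 45705*1/6822 = 34408/129 - 15235/2274 = 25426159/97782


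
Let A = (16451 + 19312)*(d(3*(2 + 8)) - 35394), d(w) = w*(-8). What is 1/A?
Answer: -1/1274378742 ≈ -7.8470e-10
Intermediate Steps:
d(w) = -8*w
A = -1274378742 (A = (16451 + 19312)*(-24*(2 + 8) - 35394) = 35763*(-24*10 - 35394) = 35763*(-8*30 - 35394) = 35763*(-240 - 35394) = 35763*(-35634) = -1274378742)
1/A = 1/(-1274378742) = -1/1274378742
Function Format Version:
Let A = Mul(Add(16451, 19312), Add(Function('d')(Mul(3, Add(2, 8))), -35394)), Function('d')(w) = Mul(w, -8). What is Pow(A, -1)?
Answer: Rational(-1, 1274378742) ≈ -7.8470e-10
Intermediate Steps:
Function('d')(w) = Mul(-8, w)
A = -1274378742 (A = Mul(Add(16451, 19312), Add(Mul(-8, Mul(3, Add(2, 8))), -35394)) = Mul(35763, Add(Mul(-8, Mul(3, 10)), -35394)) = Mul(35763, Add(Mul(-8, 30), -35394)) = Mul(35763, Add(-240, -35394)) = Mul(35763, -35634) = -1274378742)
Pow(A, -1) = Pow(-1274378742, -1) = Rational(-1, 1274378742)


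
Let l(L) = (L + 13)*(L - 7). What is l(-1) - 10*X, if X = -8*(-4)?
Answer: -416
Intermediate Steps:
X = 32
l(L) = (-7 + L)*(13 + L) (l(L) = (13 + L)*(-7 + L) = (-7 + L)*(13 + L))
l(-1) - 10*X = (-91 + (-1)² + 6*(-1)) - 10*32 = (-91 + 1 - 6) - 320 = -96 - 320 = -416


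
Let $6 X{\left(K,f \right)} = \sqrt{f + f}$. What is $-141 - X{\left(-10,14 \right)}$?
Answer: $-141 - \frac{\sqrt{7}}{3} \approx -141.88$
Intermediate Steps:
$X{\left(K,f \right)} = \frac{\sqrt{2} \sqrt{f}}{6}$ ($X{\left(K,f \right)} = \frac{\sqrt{f + f}}{6} = \frac{\sqrt{2 f}}{6} = \frac{\sqrt{2} \sqrt{f}}{6}$)
$-141 - X{\left(-10,14 \right)} = -141 - \frac{\sqrt{2} \sqrt{14}}{6} = -141 - \frac{\sqrt{7}}{3}$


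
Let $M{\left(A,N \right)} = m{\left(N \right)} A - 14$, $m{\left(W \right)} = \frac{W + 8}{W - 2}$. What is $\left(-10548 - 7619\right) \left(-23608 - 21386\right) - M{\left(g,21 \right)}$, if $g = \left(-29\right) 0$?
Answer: $817406012$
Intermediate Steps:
$g = 0$
$m{\left(W \right)} = \frac{8 + W}{-2 + W}$
$M{\left(A,N \right)} = -14 + \frac{A \left(8 + N\right)}{-2 + N}$ ($M{\left(A,N \right)} = \frac{8 + N}{-2 + N} A - 14 = \frac{A \left(8 + N\right)}{-2 + N} - 14 = -14 + \frac{A \left(8 + N\right)}{-2 + N}$)
$\left(-10548 - 7619\right) \left(-23608 - 21386\right) - M{\left(g,21 \right)} = \left(-10548 - 7619\right) \left(-23608 - 21386\right) - \frac{28 - 294 + 0 \left(8 + 21\right)}{-2 + 21} = \left(-18167\right) \left(-44994\right) - \frac{28 - 294 + 0 \cdot 29}{19} = 817405998 - \frac{28 - 294 + 0}{19} = 817405998 - \frac{1}{19} \left(-266\right) = 817405998 - -14 = 817405998 + 14 = 817406012$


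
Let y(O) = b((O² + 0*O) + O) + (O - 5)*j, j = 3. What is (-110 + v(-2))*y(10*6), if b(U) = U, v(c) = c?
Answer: -428400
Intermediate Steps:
y(O) = -15 + O² + 4*O (y(O) = ((O² + 0*O) + O) + (O - 5)*3 = ((O² + 0) + O) + (-5 + O)*3 = (O² + O) + (-15 + 3*O) = (O + O²) + (-15 + 3*O) = -15 + O² + 4*O)
(-110 + v(-2))*y(10*6) = (-110 - 2)*(-15 + (10*6)² + 4*(10*6)) = -112*(-15 + 60² + 4*60) = -112*(-15 + 3600 + 240) = -112*3825 = -428400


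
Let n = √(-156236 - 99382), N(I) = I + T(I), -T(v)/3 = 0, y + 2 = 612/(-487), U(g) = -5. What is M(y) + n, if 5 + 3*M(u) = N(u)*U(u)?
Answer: 5495/1461 + 3*I*√28402 ≈ 3.7611 + 505.59*I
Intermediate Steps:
y = -1586/487 (y = -2 + 612/(-487) = -2 + 612*(-1/487) = -2 - 612/487 = -1586/487 ≈ -3.2567)
T(v) = 0 (T(v) = -3*0 = 0)
N(I) = I (N(I) = I + 0 = I)
M(u) = -5/3 - 5*u/3 (M(u) = -5/3 + (u*(-5))/3 = -5/3 + (-5*u)/3 = -5/3 - 5*u/3)
n = 3*I*√28402 (n = √(-255618) = 3*I*√28402 ≈ 505.59*I)
M(y) + n = (-5/3 - 5/3*(-1586/487)) + 3*I*√28402 = (-5/3 + 7930/1461) + 3*I*√28402 = 5495/1461 + 3*I*√28402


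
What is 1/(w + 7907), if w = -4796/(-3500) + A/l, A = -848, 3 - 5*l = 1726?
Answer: 1507625/11926566752 ≈ 0.00012641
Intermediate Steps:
l = -1723/5 (l = 3/5 - 1/5*1726 = 3/5 - 1726/5 = -1723/5 ≈ -344.60)
w = 5775877/1507625 (w = -4796/(-3500) - 848/(-1723/5) = -4796*(-1/3500) - 848*(-5/1723) = 1199/875 + 4240/1723 = 5775877/1507625 ≈ 3.8311)
1/(w + 7907) = 1/(5775877/1507625 + 7907) = 1/(11926566752/1507625) = 1507625/11926566752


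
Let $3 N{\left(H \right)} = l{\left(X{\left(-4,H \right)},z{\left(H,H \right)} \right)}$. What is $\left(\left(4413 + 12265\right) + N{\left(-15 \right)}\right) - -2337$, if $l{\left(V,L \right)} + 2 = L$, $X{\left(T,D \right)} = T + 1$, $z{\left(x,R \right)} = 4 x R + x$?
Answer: $\frac{57928}{3} \approx 19309.0$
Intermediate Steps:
$z{\left(x,R \right)} = x + 4 R x$ ($z{\left(x,R \right)} = 4 R x + x = x + 4 R x$)
$X{\left(T,D \right)} = 1 + T$
$l{\left(V,L \right)} = -2 + L$
$N{\left(H \right)} = - \frac{2}{3} + \frac{H \left(1 + 4 H\right)}{3}$ ($N{\left(H \right)} = \frac{-2 + H \left(1 + 4 H\right)}{3} = - \frac{2}{3} + \frac{H \left(1 + 4 H\right)}{3}$)
$\left(\left(4413 + 12265\right) + N{\left(-15 \right)}\right) - -2337 = \left(\left(4413 + 12265\right) - \left(\frac{2}{3} + 5 \left(1 + 4 \left(-15\right)\right)\right)\right) - -2337 = \left(16678 - \left(\frac{2}{3} + 5 \left(1 - 60\right)\right)\right) + 2337 = \left(16678 - \left(\frac{2}{3} + 5 \left(-59\right)\right)\right) + 2337 = \left(16678 + \left(- \frac{2}{3} + 295\right)\right) + 2337 = \left(16678 + \frac{883}{3}\right) + 2337 = \frac{50917}{3} + 2337 = \frac{57928}{3}$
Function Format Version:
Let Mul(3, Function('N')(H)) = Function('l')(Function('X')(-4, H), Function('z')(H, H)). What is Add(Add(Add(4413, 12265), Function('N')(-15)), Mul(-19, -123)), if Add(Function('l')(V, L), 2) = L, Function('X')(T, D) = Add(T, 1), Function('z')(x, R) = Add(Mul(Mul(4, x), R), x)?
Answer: Rational(57928, 3) ≈ 19309.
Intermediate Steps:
Function('z')(x, R) = Add(x, Mul(4, R, x)) (Function('z')(x, R) = Add(Mul(4, R, x), x) = Add(x, Mul(4, R, x)))
Function('X')(T, D) = Add(1, T)
Function('l')(V, L) = Add(-2, L)
Function('N')(H) = Add(Rational(-2, 3), Mul(Rational(1, 3), H, Add(1, Mul(4, H)))) (Function('N')(H) = Mul(Rational(1, 3), Add(-2, Mul(H, Add(1, Mul(4, H))))) = Add(Rational(-2, 3), Mul(Rational(1, 3), H, Add(1, Mul(4, H)))))
Add(Add(Add(4413, 12265), Function('N')(-15)), Mul(-19, -123)) = Add(Add(Add(4413, 12265), Add(Rational(-2, 3), Mul(Rational(1, 3), -15, Add(1, Mul(4, -15))))), Mul(-19, -123)) = Add(Add(16678, Add(Rational(-2, 3), Mul(Rational(1, 3), -15, Add(1, -60)))), 2337) = Add(Add(16678, Add(Rational(-2, 3), Mul(Rational(1, 3), -15, -59))), 2337) = Add(Add(16678, Add(Rational(-2, 3), 295)), 2337) = Add(Add(16678, Rational(883, 3)), 2337) = Add(Rational(50917, 3), 2337) = Rational(57928, 3)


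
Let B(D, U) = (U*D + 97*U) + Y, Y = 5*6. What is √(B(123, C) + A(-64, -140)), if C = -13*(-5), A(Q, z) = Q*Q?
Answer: √18426 ≈ 135.74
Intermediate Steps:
A(Q, z) = Q²
C = 65
Y = 30
B(D, U) = 30 + 97*U + D*U (B(D, U) = (U*D + 97*U) + 30 = (D*U + 97*U) + 30 = (97*U + D*U) + 30 = 30 + 97*U + D*U)
√(B(123, C) + A(-64, -140)) = √((30 + 97*65 + 123*65) + (-64)²) = √((30 + 6305 + 7995) + 4096) = √(14330 + 4096) = √18426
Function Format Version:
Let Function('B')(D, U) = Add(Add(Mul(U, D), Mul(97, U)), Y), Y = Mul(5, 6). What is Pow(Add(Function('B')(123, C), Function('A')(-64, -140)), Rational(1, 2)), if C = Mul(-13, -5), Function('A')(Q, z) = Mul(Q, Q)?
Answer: Pow(18426, Rational(1, 2)) ≈ 135.74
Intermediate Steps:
Function('A')(Q, z) = Pow(Q, 2)
C = 65
Y = 30
Function('B')(D, U) = Add(30, Mul(97, U), Mul(D, U)) (Function('B')(D, U) = Add(Add(Mul(U, D), Mul(97, U)), 30) = Add(Add(Mul(D, U), Mul(97, U)), 30) = Add(Add(Mul(97, U), Mul(D, U)), 30) = Add(30, Mul(97, U), Mul(D, U)))
Pow(Add(Function('B')(123, C), Function('A')(-64, -140)), Rational(1, 2)) = Pow(Add(Add(30, Mul(97, 65), Mul(123, 65)), Pow(-64, 2)), Rational(1, 2)) = Pow(Add(Add(30, 6305, 7995), 4096), Rational(1, 2)) = Pow(Add(14330, 4096), Rational(1, 2)) = Pow(18426, Rational(1, 2))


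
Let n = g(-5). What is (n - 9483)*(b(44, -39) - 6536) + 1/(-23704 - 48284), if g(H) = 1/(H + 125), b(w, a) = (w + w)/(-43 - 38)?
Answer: 1807360250086427/29155140 ≈ 6.1991e+7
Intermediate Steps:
b(w, a) = -2*w/81 (b(w, a) = (2*w)/(-81) = (2*w)*(-1/81) = -2*w/81)
g(H) = 1/(125 + H)
n = 1/120 (n = 1/(125 - 5) = 1/120 ≈ 0.0083333)
(n - 9483)*(b(44, -39) - 6536) + 1/(-23704 - 48284) = (1/120 - 9483)*(-2/81*44 - 6536) + 1/(-23704 - 48284) = -1137959*(-88/81 - 6536)/120 + 1/(-71988) = -1137959/120*(-529504/81) - 1/71988 = 75319230292/1215 - 1/71988 = 1807360250086427/29155140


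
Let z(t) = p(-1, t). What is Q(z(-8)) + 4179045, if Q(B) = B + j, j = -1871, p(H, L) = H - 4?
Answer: 4177169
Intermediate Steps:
p(H, L) = -4 + H
z(t) = -5 (z(t) = -4 - 1 = -5)
Q(B) = -1871 + B (Q(B) = B - 1871 = -1871 + B)
Q(z(-8)) + 4179045 = (-1871 - 5) + 4179045 = -1876 + 4179045 = 4177169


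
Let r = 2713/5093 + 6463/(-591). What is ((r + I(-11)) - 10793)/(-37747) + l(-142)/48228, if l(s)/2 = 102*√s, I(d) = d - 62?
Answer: 32737570634/113617073361 + 17*I*√142/4019 ≈ 0.28814 + 0.050405*I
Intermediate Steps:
r = -31312676/3009963 (r = 2713*(1/5093) + 6463*(-1/591) = 2713/5093 - 6463/591 = -31312676/3009963 ≈ -10.403)
I(d) = -62 + d
l(s) = 204*√s (l(s) = 2*(102*√s) = 204*√s)
((r + I(-11)) - 10793)/(-37747) + l(-142)/48228 = ((-31312676/3009963 + (-62 - 11)) - 10793)/(-37747) + (204*√(-142))/48228 = ((-31312676/3009963 - 73) - 10793)*(-1/37747) + (204*(I*√142))*(1/48228) = (-251039975/3009963 - 10793)*(-1/37747) + (204*I*√142)*(1/48228) = -32737570634/3009963*(-1/37747) + 17*I*√142/4019 = 32737570634/113617073361 + 17*I*√142/4019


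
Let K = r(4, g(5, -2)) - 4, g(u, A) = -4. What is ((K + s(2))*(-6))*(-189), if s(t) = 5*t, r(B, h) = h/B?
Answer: 5670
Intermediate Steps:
K = -5 (K = -4/4 - 4 = -4*¼ - 4 = -1 - 4 = -5)
((K + s(2))*(-6))*(-189) = ((-5 + 5*2)*(-6))*(-189) = ((-5 + 10)*(-6))*(-189) = (5*(-6))*(-189) = -30*(-189) = 5670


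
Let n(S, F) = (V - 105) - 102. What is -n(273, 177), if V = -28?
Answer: 235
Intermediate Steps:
n(S, F) = -235 (n(S, F) = (-28 - 105) - 102 = -133 - 102 = -235)
-n(273, 177) = -1*(-235) = 235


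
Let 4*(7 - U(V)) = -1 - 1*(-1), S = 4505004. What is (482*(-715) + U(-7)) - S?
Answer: -4849627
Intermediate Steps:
U(V) = 7 (U(V) = 7 - (-1 - 1*(-1))/4 = 7 - (-1 + 1)/4 = 7 - ¼*0 = 7 + 0 = 7)
(482*(-715) + U(-7)) - S = (482*(-715) + 7) - 1*4505004 = (-344630 + 7) - 4505004 = -344623 - 4505004 = -4849627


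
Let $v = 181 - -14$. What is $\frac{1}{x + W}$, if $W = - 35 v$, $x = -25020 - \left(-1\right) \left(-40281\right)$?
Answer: $- \frac{1}{72126} \approx -1.3865 \cdot 10^{-5}$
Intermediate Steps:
$v = 195$ ($v = 181 + 14 = 195$)
$x = -65301$ ($x = -25020 - 40281 = -65301$)
$W = -6825$ ($W = \left(-35\right) 195 = -6825$)
$\frac{1}{x + W} = \frac{1}{-65301 - 6825} = \frac{1}{-72126} = - \frac{1}{72126}$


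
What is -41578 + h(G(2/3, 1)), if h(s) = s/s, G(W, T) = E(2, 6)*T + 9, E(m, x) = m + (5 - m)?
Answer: -41577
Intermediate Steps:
E(m, x) = 5
G(W, T) = 9 + 5*T (G(W, T) = 5*T + 9 = 9 + 5*T)
h(s) = 1
-41578 + h(G(2/3, 1)) = -41578 + 1 = -41577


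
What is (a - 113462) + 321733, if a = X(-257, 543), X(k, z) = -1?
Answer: 208270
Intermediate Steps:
a = -1
(a - 113462) + 321733 = (-1 - 113462) + 321733 = -113463 + 321733 = 208270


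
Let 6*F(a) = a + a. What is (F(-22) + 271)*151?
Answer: 119441/3 ≈ 39814.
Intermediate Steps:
F(a) = a/3 (F(a) = (a + a)/6 = (2*a)/6 = a/3)
(F(-22) + 271)*151 = ((⅓)*(-22) + 271)*151 = (-22/3 + 271)*151 = (791/3)*151 = 119441/3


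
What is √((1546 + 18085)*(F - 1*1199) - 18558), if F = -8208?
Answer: 5*I*√7387495 ≈ 13590.0*I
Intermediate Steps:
√((1546 + 18085)*(F - 1*1199) - 18558) = √((1546 + 18085)*(-8208 - 1*1199) - 18558) = √(19631*(-8208 - 1199) - 18558) = √(19631*(-9407) - 18558) = √(-184668817 - 18558) = √(-184687375) = 5*I*√7387495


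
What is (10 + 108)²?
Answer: 13924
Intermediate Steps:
(10 + 108)² = 118² = 13924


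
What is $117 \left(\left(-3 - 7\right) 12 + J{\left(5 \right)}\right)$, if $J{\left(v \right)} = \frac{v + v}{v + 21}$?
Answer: $-13995$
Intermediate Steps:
$J{\left(v \right)} = \frac{2 v}{21 + v}$
$117 \left(\left(-3 - 7\right) 12 + J{\left(5 \right)}\right) = 117 \left(\left(-3 - 7\right) 12 + 2 \cdot 5 \frac{1}{21 + 5}\right) = 117 \left(\left(-10\right) 12 + 2 \cdot 5 \cdot \frac{1}{26}\right) = 117 \left(-120 + 2 \cdot 5 \cdot \frac{1}{26}\right) = 117 \left(-120 + \frac{5}{13}\right) = 117 \left(- \frac{1555}{13}\right) = -13995$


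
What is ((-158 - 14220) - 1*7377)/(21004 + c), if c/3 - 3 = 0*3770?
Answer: -21755/21013 ≈ -1.0353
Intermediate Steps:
c = 9 (c = 9 + 3*(0*3770) = 9 + 3*0 = 9 + 0 = 9)
((-158 - 14220) - 1*7377)/(21004 + c) = ((-158 - 14220) - 1*7377)/(21004 + 9) = (-14378 - 7377)/21013 = -21755*1/21013 = -21755/21013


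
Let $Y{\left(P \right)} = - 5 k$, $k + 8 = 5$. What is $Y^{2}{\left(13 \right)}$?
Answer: $225$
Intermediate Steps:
$k = -3$ ($k = -8 + 5 = -3$)
$Y{\left(P \right)} = 15$ ($Y{\left(P \right)} = \left(-5\right) \left(-3\right) = 15$)
$Y^{2}{\left(13 \right)} = 15^{2} = 225$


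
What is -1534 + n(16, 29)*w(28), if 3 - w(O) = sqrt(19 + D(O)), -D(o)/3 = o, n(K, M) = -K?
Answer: -1582 + 16*I*sqrt(65) ≈ -1582.0 + 129.0*I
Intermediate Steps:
D(o) = -3*o
w(O) = 3 - sqrt(19 - 3*O)
-1534 + n(16, 29)*w(28) = -1534 + (-1*16)*(3 - sqrt(19 - 3*28)) = -1534 - 16*(3 - sqrt(19 - 84)) = -1534 - 16*(3 - sqrt(-65)) = -1534 - 16*(3 - I*sqrt(65)) = -1534 + (-48 + 16*I*sqrt(65)) = -1582 + 16*I*sqrt(65)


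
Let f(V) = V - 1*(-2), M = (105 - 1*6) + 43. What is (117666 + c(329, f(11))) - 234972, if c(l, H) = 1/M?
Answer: -16657451/142 ≈ -1.1731e+5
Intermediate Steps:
M = 142 (M = (105 - 6) + 43 = 99 + 43 = 142)
f(V) = 2 + V (f(V) = V + 2 = 2 + V)
c(l, H) = 1/142
(117666 + c(329, f(11))) - 234972 = (117666 + 1/142) - 234972 = 16708573/142 - 234972 = -16657451/142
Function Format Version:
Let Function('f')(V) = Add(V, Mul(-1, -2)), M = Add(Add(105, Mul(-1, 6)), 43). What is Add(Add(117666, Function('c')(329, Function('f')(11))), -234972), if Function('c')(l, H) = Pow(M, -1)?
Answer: Rational(-16657451, 142) ≈ -1.1731e+5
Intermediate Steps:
M = 142 (M = Add(Add(105, -6), 43) = Add(99, 43) = 142)
Function('f')(V) = Add(2, V) (Function('f')(V) = Add(V, 2) = Add(2, V))
Function('c')(l, H) = Rational(1, 142) (Function('c')(l, H) = Pow(142, -1) = Rational(1, 142))
Add(Add(117666, Function('c')(329, Function('f')(11))), -234972) = Add(Add(117666, Rational(1, 142)), -234972) = Add(Rational(16708573, 142), -234972) = Rational(-16657451, 142)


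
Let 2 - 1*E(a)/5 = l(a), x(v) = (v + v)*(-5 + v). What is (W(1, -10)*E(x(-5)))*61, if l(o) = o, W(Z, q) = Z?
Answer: -29890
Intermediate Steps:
x(v) = 2*v*(-5 + v) (x(v) = (2*v)*(-5 + v) = 2*v*(-5 + v))
E(a) = 10 - 5*a
(W(1, -10)*E(x(-5)))*61 = (1*(10 - 10*(-5)*(-5 - 5)))*61 = (1*(10 - 10*(-5)*(-10)))*61 = (1*(10 - 5*100))*61 = (1*(10 - 500))*61 = (1*(-490))*61 = -490*61 = -29890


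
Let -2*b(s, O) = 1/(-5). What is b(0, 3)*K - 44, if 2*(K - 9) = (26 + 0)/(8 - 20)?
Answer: -1037/24 ≈ -43.208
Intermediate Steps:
b(s, O) = ⅒ (b(s, O) = -½/(-5) = -½*(-⅕) = ⅒)
K = 95/12 (K = 9 + ((26 + 0)/(8 - 20))/2 = 9 + (26/(-12))/2 = 9 + (26*(-1/12))/2 = 9 + (½)*(-13/6) = 9 - 13/12 = 95/12 ≈ 7.9167)
b(0, 3)*K - 44 = (⅒)*(95/12) - 44 = 19/24 - 44 = -1037/24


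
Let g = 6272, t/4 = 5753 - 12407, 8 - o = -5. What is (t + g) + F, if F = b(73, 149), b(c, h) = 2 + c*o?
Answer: -19393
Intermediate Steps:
o = 13 (o = 8 - 1*(-5) = 8 + 5 = 13)
t = -26616 (t = 4*(5753 - 12407) = 4*(-6654) = -26616)
b(c, h) = 2 + 13*c (b(c, h) = 2 + c*13 = 2 + 13*c)
F = 951 (F = 2 + 13*73 = 2 + 949 = 951)
(t + g) + F = (-26616 + 6272) + 951 = -20344 + 951 = -19393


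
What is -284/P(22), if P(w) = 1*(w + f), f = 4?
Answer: -142/13 ≈ -10.923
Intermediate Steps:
P(w) = 4 + w (P(w) = 1*(w + 4) = 1*(4 + w) = 4 + w)
-284/P(22) = -284/(4 + 22) = -284/26 = -284*1/26 = -142/13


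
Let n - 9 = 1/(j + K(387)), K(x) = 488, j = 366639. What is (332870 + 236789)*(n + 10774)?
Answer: 2255126424859278/367127 ≈ 6.1426e+9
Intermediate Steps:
n = 3304144/367127 (n = 9 + 1/(366639 + 488) = 9 + 1/367127 = 3304144/367127 ≈ 9.0000)
(332870 + 236789)*(n + 10774) = (332870 + 236789)*(3304144/367127 + 10774) = 569659*(3958730442/367127) = 2255126424859278/367127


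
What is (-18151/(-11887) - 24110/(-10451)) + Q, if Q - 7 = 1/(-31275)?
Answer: 42093177554713/3885325682175 ≈ 10.834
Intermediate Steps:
Q = 218924/31275 (Q = 7 + 1/(-31275) = 7 - 1/31275 = 218924/31275 ≈ 7.0000)
(-18151/(-11887) - 24110/(-10451)) + Q = (-18151/(-11887) - 24110/(-10451)) + 218924/31275 = (-18151*(-1/11887) - 24110*(-1/10451)) + 218924/31275 = (18151/11887 + 24110/10451) + 218924/31275 = 476291671/124231037 + 218924/31275 = 42093177554713/3885325682175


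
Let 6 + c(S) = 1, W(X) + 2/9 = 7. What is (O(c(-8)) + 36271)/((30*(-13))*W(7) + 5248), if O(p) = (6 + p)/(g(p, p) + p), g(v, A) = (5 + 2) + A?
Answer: 54406/3907 ≈ 13.925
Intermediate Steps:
W(X) = 61/9 (W(X) = -2/9 + 7 = 61/9)
c(S) = -5 (c(S) = -6 + 1 = -5)
g(v, A) = 7 + A
O(p) = (6 + p)/(7 + 2*p) (O(p) = (6 + p)/((7 + p) + p) = (6 + p)/(7 + 2*p))
(O(c(-8)) + 36271)/((30*(-13))*W(7) + 5248) = ((6 - 5)/(7 + 2*(-5)) + 36271)/((30*(-13))*(61/9) + 5248) = (1/(7 - 10) + 36271)/(-390*61/9 + 5248) = (1/(-3) + 36271)/(-7930/3 + 5248) = (-⅓*1 + 36271)/(7814/3) = (-⅓ + 36271)*(3/7814) = (108812/3)*(3/7814) = 54406/3907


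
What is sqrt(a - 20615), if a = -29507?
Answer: I*sqrt(50122) ≈ 223.88*I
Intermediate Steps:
sqrt(a - 20615) = sqrt(-29507 - 20615) = sqrt(-50122) = I*sqrt(50122)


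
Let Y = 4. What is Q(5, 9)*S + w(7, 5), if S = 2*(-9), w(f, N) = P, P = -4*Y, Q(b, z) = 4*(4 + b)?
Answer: -664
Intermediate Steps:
Q(b, z) = 16 + 4*b
P = -16 (P = -4*4 = -16)
w(f, N) = -16
S = -18
Q(5, 9)*S + w(7, 5) = (16 + 4*5)*(-18) - 16 = (16 + 20)*(-18) - 16 = 36*(-18) - 16 = -648 - 16 = -664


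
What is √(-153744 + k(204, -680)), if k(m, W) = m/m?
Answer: I*√153743 ≈ 392.1*I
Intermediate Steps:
k(m, W) = 1
√(-153744 + k(204, -680)) = √(-153744 + 1) = √(-153743) = I*√153743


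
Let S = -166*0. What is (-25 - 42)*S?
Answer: 0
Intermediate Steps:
S = 0
(-25 - 42)*S = (-25 - 42)*0 = -67*0 = 0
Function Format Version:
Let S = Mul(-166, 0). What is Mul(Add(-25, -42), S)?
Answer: 0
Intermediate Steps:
S = 0
Mul(Add(-25, -42), S) = Mul(Add(-25, -42), 0) = Mul(-67, 0) = 0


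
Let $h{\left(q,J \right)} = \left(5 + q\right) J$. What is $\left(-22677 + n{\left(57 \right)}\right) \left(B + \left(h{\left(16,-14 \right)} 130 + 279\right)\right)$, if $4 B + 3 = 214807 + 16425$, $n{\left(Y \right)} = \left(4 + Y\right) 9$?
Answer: $-439600380$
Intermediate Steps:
$h{\left(q,J \right)} = J \left(5 + q\right)$
$n{\left(Y \right)} = 36 + 9 Y$
$B = \frac{231229}{4}$ ($B = - \frac{3}{4} + \frac{214807 + 16425}{4} = - \frac{3}{4} + \frac{1}{4} \cdot 231232 = - \frac{3}{4} + 57808 = \frac{231229}{4} \approx 57807.0$)
$\left(-22677 + n{\left(57 \right)}\right) \left(B + \left(h{\left(16,-14 \right)} 130 + 279\right)\right) = \left(-22677 + \left(36 + 9 \cdot 57\right)\right) \left(\frac{231229}{4} + \left(- 14 \left(5 + 16\right) 130 + 279\right)\right) = \left(-22677 + \left(36 + 513\right)\right) \left(\frac{231229}{4} + \left(\left(-14\right) 21 \cdot 130 + 279\right)\right) = \left(-22677 + 549\right) \left(\frac{231229}{4} + \left(\left(-294\right) 130 + 279\right)\right) = - 22128 \left(\frac{231229}{4} + \left(-38220 + 279\right)\right) = - 22128 \left(\frac{231229}{4} - 37941\right) = \left(-22128\right) \frac{79465}{4} = -439600380$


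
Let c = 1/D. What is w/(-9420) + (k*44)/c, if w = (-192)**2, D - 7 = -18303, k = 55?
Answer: -34756914272/785 ≈ -4.4276e+7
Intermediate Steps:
D = -18296 (D = 7 - 18303 = -18296)
c = -1/18296 (c = 1/(-18296) = -1/18296 ≈ -5.4657e-5)
w = 36864
w/(-9420) + (k*44)/c = 36864/(-9420) + (55*44)/(-1/18296) = 36864*(-1/9420) + 2420*(-18296) = -3072/785 - 44276320 = -34756914272/785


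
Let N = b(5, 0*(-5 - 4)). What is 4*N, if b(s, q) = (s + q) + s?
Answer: 40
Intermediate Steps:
b(s, q) = q + 2*s (b(s, q) = (q + s) + s = q + 2*s)
N = 10 (N = 0*(-5 - 4) + 2*5 = 0*(-9) + 10 = 0 + 10 = 10)
4*N = 4*10 = 40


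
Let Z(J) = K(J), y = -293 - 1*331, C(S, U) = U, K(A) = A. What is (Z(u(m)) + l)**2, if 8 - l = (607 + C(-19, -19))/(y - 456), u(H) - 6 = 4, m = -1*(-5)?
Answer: 2785561/8100 ≈ 343.90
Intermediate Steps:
y = -624 (y = -293 - 331 = -624)
m = 5
u(H) = 10 (u(H) = 6 + 4 = 10)
Z(J) = J
l = 769/90 (l = 8 - (607 - 19)/(-624 - 456) = 8 - 588/(-1080) = 8 - 588*(-1)/1080 = 8 - 1*(-49/90) = 8 + 49/90 = 769/90 ≈ 8.5444)
(Z(u(m)) + l)**2 = (10 + 769/90)**2 = (1669/90)**2 = 2785561/8100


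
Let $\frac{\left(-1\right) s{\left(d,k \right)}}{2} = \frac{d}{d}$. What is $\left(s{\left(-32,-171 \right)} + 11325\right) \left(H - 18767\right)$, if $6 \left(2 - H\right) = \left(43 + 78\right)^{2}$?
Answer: $- \frac{1440636613}{6} \approx -2.4011 \cdot 10^{8}$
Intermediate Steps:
$s{\left(d,k \right)} = -2$ ($s{\left(d,k \right)} = - 2 \frac{d}{d} = \left(-2\right) 1 = -2$)
$H = - \frac{14629}{6}$ ($H = 2 - \frac{\left(43 + 78\right)^{2}}{6} = 2 - \frac{121^{2}}{6} = 2 - \frac{14641}{6} = - \frac{14629}{6} \approx -2438.2$)
$\left(s{\left(-32,-171 \right)} + 11325\right) \left(H - 18767\right) = \left(-2 + 11325\right) \left(- \frac{14629}{6} - 18767\right) = 11323 \left(- \frac{127231}{6}\right) = - \frac{1440636613}{6}$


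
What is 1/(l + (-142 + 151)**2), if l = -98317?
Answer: -1/98236 ≈ -1.0180e-5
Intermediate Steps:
1/(l + (-142 + 151)**2) = 1/(-98317 + (-142 + 151)**2) = 1/(-98317 + 9**2) = 1/(-98317 + 81) = 1/(-98236) = -1/98236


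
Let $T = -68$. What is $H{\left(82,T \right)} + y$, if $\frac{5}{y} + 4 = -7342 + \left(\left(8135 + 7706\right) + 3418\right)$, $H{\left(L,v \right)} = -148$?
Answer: $- \frac{1763119}{11913} \approx -148.0$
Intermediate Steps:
$y = \frac{5}{11913}$ ($y = \frac{5}{-4 + \left(-7342 + \left(\left(8135 + 7706\right) + 3418\right)\right)} = \frac{5}{-4 + \left(-7342 + \left(15841 + 3418\right)\right)} = \frac{5}{-4 + \left(-7342 + 19259\right)} = \frac{5}{-4 + 11917} = \frac{5}{11913} \approx 0.00041971$)
$H{\left(82,T \right)} + y = -148 + \frac{5}{11913} = - \frac{1763119}{11913}$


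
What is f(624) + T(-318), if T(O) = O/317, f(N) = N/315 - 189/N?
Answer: 4672613/6923280 ≈ 0.67491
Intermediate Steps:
f(N) = -189/N + N/315 (f(N) = N*(1/315) - 189/N = N/315 - 189/N = -189/N + N/315)
T(O) = O/317 (T(O) = O*(1/317) = O/317)
f(624) + T(-318) = (-189/624 + (1/315)*624) + (1/317)*(-318) = (-189*1/624 + 208/105) - 318/317 = (-63/208 + 208/105) - 318/317 = 36649/21840 - 318/317 = 4672613/6923280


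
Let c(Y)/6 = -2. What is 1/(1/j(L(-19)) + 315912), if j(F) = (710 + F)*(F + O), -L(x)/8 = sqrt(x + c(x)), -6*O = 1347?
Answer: 270164179750395/85348106351662218703 - 3884*I*sqrt(31)/2645791296901528779793 ≈ 3.1654e-6 - 8.1734e-18*I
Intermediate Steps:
O = -449/2 (O = -1/6*1347 = -449/2 ≈ -224.50)
c(Y) = -12 (c(Y) = 6*(-2) = -12)
L(x) = -8*sqrt(-12 + x) (L(x) = -8*sqrt(x - 12) = -8*sqrt(-12 + x))
j(F) = (710 + F)*(-449/2 + F) (j(F) = (710 + F)*(F - 449/2) = (710 + F)*(-449/2 + F))
1/(1/j(L(-19)) + 315912) = 1/(1/(-159395 + (-8*sqrt(-12 - 19))**2 + 971*(-8*sqrt(-12 - 19))/2) + 315912) = 1/(1/(-159395 + (-8*I*sqrt(31))**2 + 971*(-8*I*sqrt(31))/2) + 315912) = 1/(1/(-159395 - 1984 - 3884*I*sqrt(31)) + 315912) = 1/(1/(-161379 - 3884*I*sqrt(31)) + 315912) = 1/(315912 + 1/(-161379 - 3884*I*sqrt(31)))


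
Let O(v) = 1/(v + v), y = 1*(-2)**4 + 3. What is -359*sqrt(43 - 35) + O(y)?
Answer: 1/38 - 718*sqrt(2) ≈ -1015.4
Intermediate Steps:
y = 19 (y = 1*16 + 3 = 16 + 3 = 19)
O(v) = 1/(2*v)
-359*sqrt(43 - 35) + O(y) = -359*sqrt(43 - 35) + (1/2)/19 = -718*sqrt(2) + (1/2)*(1/19) = -718*sqrt(2) + 1/38 = 1/38 - 718*sqrt(2)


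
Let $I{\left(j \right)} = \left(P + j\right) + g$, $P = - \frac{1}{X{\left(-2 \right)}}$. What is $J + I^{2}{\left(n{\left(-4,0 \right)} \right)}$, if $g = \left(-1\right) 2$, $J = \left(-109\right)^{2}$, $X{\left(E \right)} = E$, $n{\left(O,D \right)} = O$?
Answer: $\frac{47645}{4} \approx 11911.0$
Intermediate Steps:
$J = 11881$
$P = \frac{1}{2}$ ($P = - \frac{1}{-2} = \left(-1\right) \left(- \frac{1}{2}\right) = \frac{1}{2} \approx 0.5$)
$g = -2$
$I{\left(j \right)} = - \frac{3}{2} + j$ ($I{\left(j \right)} = \left(\frac{1}{2} + j\right) - 2 = - \frac{3}{2} + j$)
$J + I^{2}{\left(n{\left(-4,0 \right)} \right)} = 11881 + \left(- \frac{3}{2} - 4\right)^{2} = 11881 + \left(- \frac{11}{2}\right)^{2} = 11881 + \frac{121}{4} = \frac{47645}{4}$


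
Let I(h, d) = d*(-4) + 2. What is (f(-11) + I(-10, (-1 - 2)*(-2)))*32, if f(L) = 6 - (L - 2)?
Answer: -96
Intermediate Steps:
I(h, d) = 2 - 4*d (I(h, d) = -4*d + 2 = 2 - 4*d)
f(L) = 8 - L (f(L) = 6 - (-2 + L) = 6 + (2 - L) = 8 - L)
(f(-11) + I(-10, (-1 - 2)*(-2)))*32 = ((8 - 1*(-11)) + (2 - 4*(-1 - 2)*(-2)))*32 = ((8 + 11) + (2 - (-12)*(-2)))*32 = (19 + (2 - 4*6))*32 = (19 + (2 - 24))*32 = (19 - 22)*32 = -3*32 = -96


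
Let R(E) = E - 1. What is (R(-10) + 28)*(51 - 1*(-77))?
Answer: 2176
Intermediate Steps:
R(E) = -1 + E
(R(-10) + 28)*(51 - 1*(-77)) = ((-1 - 10) + 28)*(51 - 1*(-77)) = (-11 + 28)*(51 + 77) = 17*128 = 2176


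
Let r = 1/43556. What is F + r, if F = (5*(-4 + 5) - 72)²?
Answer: 195522885/43556 ≈ 4489.0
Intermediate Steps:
r = 1/43556 ≈ 2.2959e-5
F = 4489 (F = (5*1 - 72)² = (5 - 72)² = (-67)² = 4489)
F + r = 4489 + 1/43556 = 195522885/43556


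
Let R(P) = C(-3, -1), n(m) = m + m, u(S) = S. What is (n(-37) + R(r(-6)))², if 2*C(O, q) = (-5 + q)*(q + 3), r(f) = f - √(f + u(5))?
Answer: 6400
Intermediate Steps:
n(m) = 2*m
r(f) = f - √(5 + f) (r(f) = f - √(f + 5) = f - √(5 + f))
C(O, q) = (-5 + q)*(3 + q)/2 (C(O, q) = ((-5 + q)*(q + 3))/2 = ((-5 + q)*(3 + q))/2 = (-5 + q)*(3 + q)/2)
R(P) = -6 (R(P) = -15/2 + (½)*(-1)² - 1*(-1) = -15/2 + (½)*1 + 1 = -15/2 + ½ + 1 = -6)
(n(-37) + R(r(-6)))² = (2*(-37) - 6)² = (-74 - 6)² = (-80)² = 6400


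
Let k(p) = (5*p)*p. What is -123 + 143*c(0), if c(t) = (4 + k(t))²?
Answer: 2165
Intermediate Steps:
k(p) = 5*p²
c(t) = (4 + 5*t²)²
-123 + 143*c(0) = -123 + 143*(4 + 5*0²)² = -123 + 143*(4 + 5*0)² = -123 + 143*(4 + 0)² = -123 + 143*4² = -123 + 143*16 = -123 + 2288 = 2165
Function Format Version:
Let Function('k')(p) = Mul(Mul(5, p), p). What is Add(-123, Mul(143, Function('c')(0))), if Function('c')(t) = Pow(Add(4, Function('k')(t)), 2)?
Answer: 2165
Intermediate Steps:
Function('k')(p) = Mul(5, Pow(p, 2))
Function('c')(t) = Pow(Add(4, Mul(5, Pow(t, 2))), 2)
Add(-123, Mul(143, Function('c')(0))) = Add(-123, Mul(143, Pow(Add(4, Mul(5, Pow(0, 2))), 2))) = Add(-123, Mul(143, Pow(Add(4, Mul(5, 0)), 2))) = Add(-123, Mul(143, Pow(Add(4, 0), 2))) = Add(-123, Mul(143, Pow(4, 2))) = Add(-123, Mul(143, 16)) = Add(-123, 2288) = 2165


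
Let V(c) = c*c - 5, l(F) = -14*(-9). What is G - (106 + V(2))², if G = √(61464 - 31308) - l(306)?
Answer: -11151 + 2*√7539 ≈ -10977.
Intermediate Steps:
l(F) = 126
V(c) = -5 + c² (V(c) = c² - 5 = -5 + c²)
G = -126 + 2*√7539 (G = √(61464 - 31308) - 1*126 = √30156 - 126 = 2*√7539 - 126 = -126 + 2*√7539 ≈ 47.655)
G - (106 + V(2))² = (-126 + 2*√7539) - (106 + (-5 + 2²))² = (-126 + 2*√7539) - (106 + (-5 + 4))² = (-126 + 2*√7539) - (106 - 1)² = (-126 + 2*√7539) - 1*105² = (-126 + 2*√7539) - 1*11025 = (-126 + 2*√7539) - 11025 = -11151 + 2*√7539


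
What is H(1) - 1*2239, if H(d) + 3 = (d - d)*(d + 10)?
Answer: -2242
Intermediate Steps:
H(d) = -3 (H(d) = -3 + (d - d)*(d + 10) = -3 + 0*(10 + d) = -3 + 0 = -3)
H(1) - 1*2239 = -3 - 1*2239 = -3 - 2239 = -2242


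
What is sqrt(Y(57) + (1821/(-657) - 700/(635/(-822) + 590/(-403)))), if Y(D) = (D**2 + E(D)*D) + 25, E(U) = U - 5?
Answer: sqrt(6895609687479448545)/32450763 ≈ 80.921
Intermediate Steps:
E(U) = -5 + U
Y(D) = 25 + D**2 + D*(-5 + D) (Y(D) = (D**2 + (-5 + D)*D) + 25 = (D**2 + D*(-5 + D)) + 25 = 25 + D**2 + D*(-5 + D))
sqrt(Y(57) + (1821/(-657) - 700/(635/(-822) + 590/(-403)))) = sqrt((25 + 57**2 + 57*(-5 + 57)) + (1821/(-657) - 700/(635/(-822) + 590/(-403)))) = sqrt((25 + 3249 + 57*52) + (1821*(-1/657) - 700/(635*(-1/822) + 590*(-1/403)))) = sqrt((25 + 3249 + 2964) + (-607/219 - 700/(-635/822 - 590/403))) = sqrt(6238 + (-607/219 - 700/(-740885/331266))) = sqrt(6238 + (-607/219 - 700*(-331266/740885))) = sqrt(6238 + (-607/219 + 46377240/148177)) = sqrt(6238 + 10066672121/32450763) = sqrt(212494531715/32450763) = sqrt(6895609687479448545)/32450763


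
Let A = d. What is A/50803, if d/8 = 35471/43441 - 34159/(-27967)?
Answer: 19807348608/61721298650941 ≈ 0.00032092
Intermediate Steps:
d = 19807348608/1214914447 (d = 8*(35471/43441 - 34159/(-27967)) = 8*(35471*(1/43441) - 34159*(-1/27967)) = 8*(35471/43441 + 34159/27967) = 8*(2475918576/1214914447) = 19807348608/1214914447 ≈ 16.303)
A = 19807348608/1214914447 ≈ 16.303
A/50803 = (19807348608/1214914447)/50803 = (19807348608/1214914447)*(1/50803) = 19807348608/61721298650941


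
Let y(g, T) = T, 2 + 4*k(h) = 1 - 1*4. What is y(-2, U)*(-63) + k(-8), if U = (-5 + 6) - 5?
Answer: 1003/4 ≈ 250.75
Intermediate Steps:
U = -4 (U = 1 - 5 = -4)
k(h) = -5/4 (k(h) = -1/2 + (1 - 1*4)/4 = -1/2 + (1 - 4)/4 = -1/2 + (1/4)*(-3) = -1/2 - 3/4 = -5/4)
y(-2, U)*(-63) + k(-8) = -4*(-63) - 5/4 = 252 - 5/4 = 1003/4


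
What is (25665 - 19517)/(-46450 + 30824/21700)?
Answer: -8338225/62995886 ≈ -0.13236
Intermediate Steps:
(25665 - 19517)/(-46450 + 30824/21700) = 6148/(-46450 + 30824*(1/21700)) = 6148/(-46450 + 7706/5425) = 6148/(-251983544/5425) = 6148*(-5425/251983544) = -8338225/62995886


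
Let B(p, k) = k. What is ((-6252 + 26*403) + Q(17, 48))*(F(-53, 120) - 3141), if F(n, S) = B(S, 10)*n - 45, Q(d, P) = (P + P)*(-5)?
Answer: -13920136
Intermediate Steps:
Q(d, P) = -10*P (Q(d, P) = (2*P)*(-5) = -10*P)
F(n, S) = -45 + 10*n (F(n, S) = 10*n - 45 = -45 + 10*n)
((-6252 + 26*403) + Q(17, 48))*(F(-53, 120) - 3141) = ((-6252 + 26*403) - 10*48)*((-45 + 10*(-53)) - 3141) = ((-6252 + 10478) - 480)*((-45 - 530) - 3141) = (4226 - 480)*(-575 - 3141) = 3746*(-3716) = -13920136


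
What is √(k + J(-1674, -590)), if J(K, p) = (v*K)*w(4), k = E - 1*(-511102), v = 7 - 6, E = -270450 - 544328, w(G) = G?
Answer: 2*I*√77593 ≈ 557.11*I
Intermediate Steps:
E = -814778
v = 1
k = -303676 (k = -814778 - 1*(-511102) = -814778 + 511102 = -303676)
J(K, p) = 4*K (J(K, p) = (1*K)*4 = K*4 = 4*K)
√(k + J(-1674, -590)) = √(-303676 + 4*(-1674)) = √(-303676 - 6696) = √(-310372) = 2*I*√77593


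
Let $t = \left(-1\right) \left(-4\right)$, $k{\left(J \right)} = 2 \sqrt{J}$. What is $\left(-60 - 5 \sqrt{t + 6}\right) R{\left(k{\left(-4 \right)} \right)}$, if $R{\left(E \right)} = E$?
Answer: $20 i \left(-12 - \sqrt{10}\right) \approx - 303.25 i$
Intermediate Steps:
$t = 4$
$\left(-60 - 5 \sqrt{t + 6}\right) R{\left(k{\left(-4 \right)} \right)} = \left(-60 - 5 \sqrt{4 + 6}\right) 2 \sqrt{-4} = \left(-60 - 5 \sqrt{10}\right) 2 \cdot 2 i = \left(-60 - 5 \sqrt{10}\right) 4 i = 4 i \left(-60 - 5 \sqrt{10}\right)$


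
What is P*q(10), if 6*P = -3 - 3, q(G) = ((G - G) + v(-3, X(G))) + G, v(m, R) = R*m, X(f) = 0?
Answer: -10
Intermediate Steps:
q(G) = G (q(G) = ((G - G) + 0*(-3)) + G = (0 + 0) + G = 0 + G = G)
P = -1 (P = (-3 - 3)/6 = (1/6)*(-6) = -1)
P*q(10) = -1*10 = -10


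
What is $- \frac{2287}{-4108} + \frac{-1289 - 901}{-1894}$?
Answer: $\frac{6664049}{3890276} \approx 1.713$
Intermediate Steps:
$- \frac{2287}{-4108} + \frac{-1289 - 901}{-1894} = \left(-2287\right) \left(- \frac{1}{4108}\right) - - \frac{1095}{947} = \frac{2287}{4108} + \frac{1095}{947} = \frac{6664049}{3890276}$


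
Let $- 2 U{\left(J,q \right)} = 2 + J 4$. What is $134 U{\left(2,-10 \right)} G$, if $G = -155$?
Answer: $103850$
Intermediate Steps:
$U{\left(J,q \right)} = -1 - 2 J$ ($U{\left(J,q \right)} = - \frac{2 + J 4}{2} = - \frac{2 + 4 J}{2} = -1 - 2 J$)
$134 U{\left(2,-10 \right)} G = 134 \left(-1 - 4\right) \left(-155\right) = 134 \left(-5\right) \left(-155\right) = \left(-670\right) \left(-155\right) = 103850$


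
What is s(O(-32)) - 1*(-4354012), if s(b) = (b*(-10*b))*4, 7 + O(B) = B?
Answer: 4293172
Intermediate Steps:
O(B) = -7 + B
s(b) = -40*b² (s(b) = -10*b²*4 = -40*b²)
s(O(-32)) - 1*(-4354012) = -40*(-7 - 32)² - 1*(-4354012) = -40*(-39)² + 4354012 = -40*1521 + 4354012 = -60840 + 4354012 = 4293172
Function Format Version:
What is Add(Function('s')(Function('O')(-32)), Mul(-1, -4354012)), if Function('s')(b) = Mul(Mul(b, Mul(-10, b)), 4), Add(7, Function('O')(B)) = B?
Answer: 4293172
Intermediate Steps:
Function('O')(B) = Add(-7, B)
Function('s')(b) = Mul(-40, Pow(b, 2)) (Function('s')(b) = Mul(Mul(-10, Pow(b, 2)), 4) = Mul(-40, Pow(b, 2)))
Add(Function('s')(Function('O')(-32)), Mul(-1, -4354012)) = Add(Mul(-40, Pow(Add(-7, -32), 2)), Mul(-1, -4354012)) = Add(Mul(-40, Pow(-39, 2)), 4354012) = Add(Mul(-40, 1521), 4354012) = Add(-60840, 4354012) = 4293172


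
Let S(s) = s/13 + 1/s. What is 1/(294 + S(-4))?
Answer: 52/15259 ≈ 0.0034078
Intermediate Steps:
S(s) = 1/s + s/13 (S(s) = s*(1/13) + 1/s = s/13 + 1/s = 1/s + s/13)
1/(294 + S(-4)) = 1/(294 + (1/(-4) + (1/13)*(-4))) = 1/(294 + (-¼ - 4/13)) = 1/(294 - 29/52) = 1/(15259/52) = 52/15259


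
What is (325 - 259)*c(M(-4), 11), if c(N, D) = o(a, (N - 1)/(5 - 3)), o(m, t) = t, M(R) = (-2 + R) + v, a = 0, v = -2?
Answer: -297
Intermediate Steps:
M(R) = -4 + R (M(R) = (-2 + R) - 2 = -4 + R)
c(N, D) = -½ + N/2 (c(N, D) = (N - 1)/(5 - 3) = (-1 + N)/2 = (-1 + N)*(½) = -½ + N/2)
(325 - 259)*c(M(-4), 11) = (325 - 259)*(-½ + (-4 - 4)/2) = 66*(-½ + (½)*(-8)) = 66*(-½ - 4) = 66*(-9/2) = -297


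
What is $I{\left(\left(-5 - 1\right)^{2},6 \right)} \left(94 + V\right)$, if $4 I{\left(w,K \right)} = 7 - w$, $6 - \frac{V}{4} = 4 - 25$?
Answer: $- \frac{2929}{2} \approx -1464.5$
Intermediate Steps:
$V = 108$ ($V = 24 - 4 \left(4 - 25\right) = 24 - -84 = 24 + 84 = 108$)
$I{\left(w,K \right)} = \frac{7}{4} - \frac{w}{4}$ ($I{\left(w,K \right)} = \frac{7 - w}{4} = \frac{7}{4} - \frac{w}{4}$)
$I{\left(\left(-5 - 1\right)^{2},6 \right)} \left(94 + V\right) = \left(\frac{7}{4} - \frac{\left(-5 - 1\right)^{2}}{4}\right) \left(94 + 108\right) = \left(\frac{7}{4} - \frac{\left(-6\right)^{2}}{4}\right) 202 = \left(\frac{7}{4} - 9\right) 202 = \left(- \frac{29}{4}\right) 202 = - \frac{2929}{2}$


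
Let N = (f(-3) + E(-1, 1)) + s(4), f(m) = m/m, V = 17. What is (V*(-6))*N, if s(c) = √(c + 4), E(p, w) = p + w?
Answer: -102 - 204*√2 ≈ -390.50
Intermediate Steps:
s(c) = √(4 + c)
f(m) = 1
N = 1 + 2*√2 (N = (1 + (-1 + 1)) + √(4 + 4) = (1 + 0) + √8 = 1 + 2*√2 ≈ 3.8284)
(V*(-6))*N = (17*(-6))*(1 + 2*√2) = -102*(1 + 2*√2) = -102 - 204*√2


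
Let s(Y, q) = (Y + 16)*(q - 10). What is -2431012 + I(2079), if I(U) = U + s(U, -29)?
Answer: -2510638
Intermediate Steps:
s(Y, q) = (-10 + q)*(16 + Y) (s(Y, q) = (16 + Y)*(-10 + q) = (-10 + q)*(16 + Y))
I(U) = -624 - 38*U (I(U) = U + (-160 - 10*U + 16*(-29) + U*(-29)) = U + (-160 - 10*U - 464 - 29*U) = U + (-624 - 39*U) = -624 - 38*U)
-2431012 + I(2079) = -2431012 + (-624 - 38*2079) = -2431012 + (-624 - 79002) = -2431012 - 79626 = -2510638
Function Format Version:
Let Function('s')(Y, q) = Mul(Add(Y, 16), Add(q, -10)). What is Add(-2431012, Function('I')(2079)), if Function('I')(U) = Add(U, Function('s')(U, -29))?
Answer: -2510638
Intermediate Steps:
Function('s')(Y, q) = Mul(Add(-10, q), Add(16, Y)) (Function('s')(Y, q) = Mul(Add(16, Y), Add(-10, q)) = Mul(Add(-10, q), Add(16, Y)))
Function('I')(U) = Add(-624, Mul(-38, U)) (Function('I')(U) = Add(U, Add(-160, Mul(-10, U), Mul(16, -29), Mul(U, -29))) = Add(U, Add(-160, Mul(-10, U), -464, Mul(-29, U))) = Add(U, Add(-624, Mul(-39, U))) = Add(-624, Mul(-38, U)))
Add(-2431012, Function('I')(2079)) = Add(-2431012, Add(-624, Mul(-38, 2079))) = Add(-2431012, Add(-624, -79002)) = Add(-2431012, -79626) = -2510638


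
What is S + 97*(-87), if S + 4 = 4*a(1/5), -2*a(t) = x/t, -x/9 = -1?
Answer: -8533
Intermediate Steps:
x = 9 (x = -9*(-1) = 9)
a(t) = -9/(2*t)
S = -94 (S = -4 + 4*(-9/(2*(1/5))) = -4 + 4*(-9/(2*⅕)) = -4 + 4*(-9/2*5) = -4 + 4*(-45/2) = -4 - 90 = -94)
S + 97*(-87) = -94 + 97*(-87) = -94 - 8439 = -8533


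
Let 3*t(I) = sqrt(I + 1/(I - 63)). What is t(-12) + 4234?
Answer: 4234 + I*sqrt(2703)/45 ≈ 4234.0 + 1.1553*I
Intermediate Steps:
t(I) = sqrt(I + 1/(-63 + I))/3 (t(I) = sqrt(I + 1/(I - 63))/3 = sqrt(I + 1/(-63 + I))/3)
t(-12) + 4234 = sqrt((1 - 12*(-63 - 12))/(-63 - 12))/3 + 4234 = sqrt((1 - 12*(-75))/(-75))/3 + 4234 = sqrt(-(1 + 900)/75)/3 + 4234 = sqrt(-1/75*901)/3 + 4234 = sqrt(-901/75)/3 + 4234 = (I*sqrt(2703)/15)/3 + 4234 = I*sqrt(2703)/45 + 4234 = 4234 + I*sqrt(2703)/45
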